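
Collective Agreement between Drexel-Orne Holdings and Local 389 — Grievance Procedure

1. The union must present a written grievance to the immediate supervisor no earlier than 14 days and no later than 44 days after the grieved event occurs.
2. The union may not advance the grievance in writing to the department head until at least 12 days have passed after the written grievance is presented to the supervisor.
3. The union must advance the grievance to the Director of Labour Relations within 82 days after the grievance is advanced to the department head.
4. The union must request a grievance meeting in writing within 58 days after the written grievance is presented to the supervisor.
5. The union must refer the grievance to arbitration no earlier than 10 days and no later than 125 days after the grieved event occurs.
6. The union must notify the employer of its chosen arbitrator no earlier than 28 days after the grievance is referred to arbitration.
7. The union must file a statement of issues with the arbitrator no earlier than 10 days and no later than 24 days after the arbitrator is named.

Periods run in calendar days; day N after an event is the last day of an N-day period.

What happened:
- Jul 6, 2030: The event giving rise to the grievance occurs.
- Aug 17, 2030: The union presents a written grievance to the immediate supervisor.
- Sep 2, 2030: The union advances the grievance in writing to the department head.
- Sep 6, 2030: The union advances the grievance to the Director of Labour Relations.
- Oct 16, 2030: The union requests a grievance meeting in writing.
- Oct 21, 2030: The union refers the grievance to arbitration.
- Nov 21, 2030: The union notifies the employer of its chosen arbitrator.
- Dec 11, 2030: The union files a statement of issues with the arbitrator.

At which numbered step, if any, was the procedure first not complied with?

Step 1: the window is 14–44 days after Jul 6, 2030 (when the grieved event occurs), so Jul 20, 2030 through Aug 19, 2030; Aug 17, 2030 falls inside that range.
Step 2: the earliest permitted date is 12 days after Aug 17, 2030 (when the written grievance is presented to the supervisor), i.e. Aug 29, 2030; done Sep 2, 2030, after the minimum wait.
Step 3: 82 days after Sep 2, 2030 (when the grievance is advanced to the department head) is Nov 23, 2030; Sep 6, 2030 is within that limit.
Step 4: 58 days after Aug 17, 2030 (when the written grievance is presented to the supervisor) is Oct 14, 2030; not done until Oct 16, 2030, 2 days after the deadline.

Step 4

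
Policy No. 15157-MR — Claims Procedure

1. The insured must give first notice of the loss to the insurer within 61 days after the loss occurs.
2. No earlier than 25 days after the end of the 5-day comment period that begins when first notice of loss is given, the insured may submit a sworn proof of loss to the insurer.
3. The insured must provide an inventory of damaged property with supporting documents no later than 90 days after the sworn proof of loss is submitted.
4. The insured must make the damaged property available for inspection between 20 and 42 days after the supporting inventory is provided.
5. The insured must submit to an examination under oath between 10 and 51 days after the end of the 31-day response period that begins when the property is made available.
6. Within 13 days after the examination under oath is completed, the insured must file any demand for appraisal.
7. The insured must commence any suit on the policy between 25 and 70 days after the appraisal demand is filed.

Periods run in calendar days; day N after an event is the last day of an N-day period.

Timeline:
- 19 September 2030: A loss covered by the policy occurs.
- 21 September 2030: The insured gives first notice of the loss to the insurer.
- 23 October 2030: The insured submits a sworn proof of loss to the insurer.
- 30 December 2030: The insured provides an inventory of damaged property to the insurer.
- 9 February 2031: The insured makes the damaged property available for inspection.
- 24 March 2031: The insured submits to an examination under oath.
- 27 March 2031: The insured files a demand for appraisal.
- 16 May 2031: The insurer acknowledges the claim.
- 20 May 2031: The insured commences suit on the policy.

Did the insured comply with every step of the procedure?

Yes

Step 1: 61 days after 19 September 2030 (when the loss occurs) is 19 November 2030; completed 21 September 2030, before the deadline.
Step 2: the earliest permitted date is 25 days after 26 September 2030 (end of the 5-day comment period, which began when first notice of loss is given on 21 September 2030), i.e. 21 October 2030; 23 October 2030 is on or after that date.
Step 3: 90 days after 23 October 2030 (when the sworn proof of loss is submitted) is 21 January 2031; 30 December 2030 is within that limit.
Step 4: the window is 20–42 days after 30 December 2030 (when the supporting inventory is provided), so 19 January 2031 through 10 February 2031; done 9 February 2031 — within the window.
Step 5: the window is 10–51 days after 12 March 2031 (end of the 31-day response period, which began when the property is made available on 9 February 2031), so 22 March 2031 through 2 May 2031; 24 March 2031 falls inside that range.
Step 6: 13 days after 24 March 2031 (when the examination under oath is completed) is 6 April 2031; done 27 March 2031 — timely.
Step 7: the window is 25–70 days after 27 March 2031 (when the appraisal demand is filed), so 21 April 2031 through 5 June 2031; done 20 May 2031 — within the window.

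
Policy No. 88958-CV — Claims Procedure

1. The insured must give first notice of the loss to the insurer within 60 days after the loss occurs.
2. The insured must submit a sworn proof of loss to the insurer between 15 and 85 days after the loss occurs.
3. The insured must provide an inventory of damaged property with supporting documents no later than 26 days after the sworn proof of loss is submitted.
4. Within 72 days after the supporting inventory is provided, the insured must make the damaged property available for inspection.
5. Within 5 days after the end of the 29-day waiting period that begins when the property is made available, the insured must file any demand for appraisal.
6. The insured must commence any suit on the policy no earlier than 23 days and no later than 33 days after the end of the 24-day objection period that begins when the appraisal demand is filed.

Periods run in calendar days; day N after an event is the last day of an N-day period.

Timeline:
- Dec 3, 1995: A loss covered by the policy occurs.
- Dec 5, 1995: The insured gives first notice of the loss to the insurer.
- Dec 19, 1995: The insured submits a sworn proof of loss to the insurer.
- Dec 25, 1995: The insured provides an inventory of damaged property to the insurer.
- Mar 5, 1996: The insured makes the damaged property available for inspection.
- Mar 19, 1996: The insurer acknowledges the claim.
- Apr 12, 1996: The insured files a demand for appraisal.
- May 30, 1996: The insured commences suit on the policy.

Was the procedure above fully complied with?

(1) due by Dec 3, 1995 + 60 days = Feb 1, 1996; Dec 5, 1995 is within that limit.
(2) the permitted window runs from Dec 3, 1995 + 15 = Dec 18, 1995 to Dec 3, 1995 + 85 = Feb 26, 1996; done Dec 19, 1995 — within the window.
(3) due by Dec 19, 1995 + 26 days = Jan 14, 1996; done Dec 25, 1995 — timely.
(4) due by Dec 25, 1995 + 72 days = Mar 6, 1996; completed Mar 5, 1996, before the deadline.
(5) due by Apr 3, 1996 + 5 days = Apr 8, 1996; Apr 12, 1996 misses that deadline by 4 days.

No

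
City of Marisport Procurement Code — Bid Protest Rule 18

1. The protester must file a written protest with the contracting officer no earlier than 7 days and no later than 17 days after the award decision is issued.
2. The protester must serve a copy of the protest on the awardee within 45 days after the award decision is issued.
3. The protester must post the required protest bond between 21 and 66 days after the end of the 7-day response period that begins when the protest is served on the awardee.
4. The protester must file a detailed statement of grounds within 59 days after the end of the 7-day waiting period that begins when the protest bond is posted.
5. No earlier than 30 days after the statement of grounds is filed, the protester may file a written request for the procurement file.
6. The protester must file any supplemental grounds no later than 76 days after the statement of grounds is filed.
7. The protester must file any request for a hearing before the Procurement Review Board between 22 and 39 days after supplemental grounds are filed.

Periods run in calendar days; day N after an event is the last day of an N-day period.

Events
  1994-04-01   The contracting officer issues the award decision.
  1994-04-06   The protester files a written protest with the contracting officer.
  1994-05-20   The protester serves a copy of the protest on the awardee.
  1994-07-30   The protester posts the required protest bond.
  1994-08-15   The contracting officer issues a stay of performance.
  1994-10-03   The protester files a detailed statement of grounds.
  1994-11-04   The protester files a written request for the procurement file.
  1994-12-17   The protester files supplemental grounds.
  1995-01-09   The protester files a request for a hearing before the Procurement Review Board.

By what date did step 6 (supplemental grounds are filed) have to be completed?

1994-12-18

Step 6 runs from 1994-10-03, when the statement of grounds is filed. 76 days after 1994-10-03 is 1994-12-18.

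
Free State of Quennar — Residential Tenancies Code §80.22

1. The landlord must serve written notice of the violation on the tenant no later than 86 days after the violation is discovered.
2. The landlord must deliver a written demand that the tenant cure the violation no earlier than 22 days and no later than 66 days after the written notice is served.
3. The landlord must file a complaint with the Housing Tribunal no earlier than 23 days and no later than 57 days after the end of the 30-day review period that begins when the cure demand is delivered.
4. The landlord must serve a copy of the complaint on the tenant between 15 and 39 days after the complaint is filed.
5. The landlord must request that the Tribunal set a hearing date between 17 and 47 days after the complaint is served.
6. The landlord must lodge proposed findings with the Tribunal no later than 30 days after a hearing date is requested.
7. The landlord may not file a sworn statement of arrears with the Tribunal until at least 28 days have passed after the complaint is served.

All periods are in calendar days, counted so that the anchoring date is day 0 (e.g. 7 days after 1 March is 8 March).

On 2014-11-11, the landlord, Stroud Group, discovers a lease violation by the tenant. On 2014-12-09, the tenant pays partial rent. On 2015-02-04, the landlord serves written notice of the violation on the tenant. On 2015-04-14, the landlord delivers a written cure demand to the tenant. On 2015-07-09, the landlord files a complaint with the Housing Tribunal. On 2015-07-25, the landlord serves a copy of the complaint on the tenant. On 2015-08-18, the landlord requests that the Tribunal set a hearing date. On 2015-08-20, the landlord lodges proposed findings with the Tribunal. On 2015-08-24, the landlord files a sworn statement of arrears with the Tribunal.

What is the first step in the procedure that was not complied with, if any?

(1) due by 2014-11-11 + 86 days = 2015-02-05; done 2015-02-04 — timely.
(2) the permitted window runs from 2015-02-04 + 22 = 2015-02-26 to 2015-02-04 + 66 = 2015-04-11; done 2015-04-14 — 3 days after the window closed.
No need to go further; step 2 was not satisfied.

Step 2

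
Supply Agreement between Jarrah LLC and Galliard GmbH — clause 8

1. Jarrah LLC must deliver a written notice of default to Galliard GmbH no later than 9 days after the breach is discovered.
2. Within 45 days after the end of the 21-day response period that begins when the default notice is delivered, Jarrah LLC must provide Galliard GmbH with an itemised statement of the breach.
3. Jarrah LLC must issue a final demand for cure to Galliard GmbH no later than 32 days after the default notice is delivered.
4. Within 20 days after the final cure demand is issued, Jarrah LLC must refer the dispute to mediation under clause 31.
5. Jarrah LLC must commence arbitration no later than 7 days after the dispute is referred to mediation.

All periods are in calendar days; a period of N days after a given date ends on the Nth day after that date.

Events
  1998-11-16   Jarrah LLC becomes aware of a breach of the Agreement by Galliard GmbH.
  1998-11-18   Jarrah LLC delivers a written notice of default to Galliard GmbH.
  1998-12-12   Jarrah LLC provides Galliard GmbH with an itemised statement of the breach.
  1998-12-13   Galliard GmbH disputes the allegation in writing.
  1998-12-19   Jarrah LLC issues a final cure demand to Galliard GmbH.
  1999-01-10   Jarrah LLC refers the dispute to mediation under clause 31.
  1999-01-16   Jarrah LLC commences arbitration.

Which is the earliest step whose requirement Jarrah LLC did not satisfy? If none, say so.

Step 4

Step 1 — counting 9 days from 1998-11-16 (when the breach is discovered) gives a deadline of 1998-11-25; done 1998-11-18 — timely.
Step 2 — counting 45 days from 1998-12-09 (end of the 21-day response period, which began when the default notice is delivered on 1998-11-18) gives a deadline of 1999-01-23; 1998-12-12 is within that limit.
Step 3 — counting 32 days from 1998-11-18 (when the default notice is delivered) gives a deadline of 1998-12-20; completed 1998-12-19, before the deadline.
Step 4 — counting 20 days from 1998-12-19 (when the final cure demand is issued) gives a deadline of 1999-01-08; 1999-01-10 misses that deadline by 2 days.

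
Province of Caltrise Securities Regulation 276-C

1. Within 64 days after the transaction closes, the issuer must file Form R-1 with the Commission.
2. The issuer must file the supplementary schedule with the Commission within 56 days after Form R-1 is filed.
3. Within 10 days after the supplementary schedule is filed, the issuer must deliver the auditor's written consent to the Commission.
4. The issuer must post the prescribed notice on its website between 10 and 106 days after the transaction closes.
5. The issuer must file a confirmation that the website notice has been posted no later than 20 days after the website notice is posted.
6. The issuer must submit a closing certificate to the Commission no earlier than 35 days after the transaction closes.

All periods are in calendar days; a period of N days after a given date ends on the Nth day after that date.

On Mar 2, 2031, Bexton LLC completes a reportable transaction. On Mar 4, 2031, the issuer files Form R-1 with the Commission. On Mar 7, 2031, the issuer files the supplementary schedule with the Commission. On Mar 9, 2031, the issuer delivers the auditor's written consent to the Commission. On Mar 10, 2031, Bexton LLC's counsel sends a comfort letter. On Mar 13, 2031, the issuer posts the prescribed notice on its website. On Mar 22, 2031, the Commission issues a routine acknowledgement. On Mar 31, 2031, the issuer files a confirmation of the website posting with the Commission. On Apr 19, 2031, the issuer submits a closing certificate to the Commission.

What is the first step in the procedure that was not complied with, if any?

None — every step was satisfied

Step 1 — counting 64 days from Mar 2, 2031 (when the transaction closes) gives a deadline of May 5, 2031; Mar 4, 2031 is within that limit.
Step 2 — counting 56 days from Mar 4, 2031 (when Form R-1 is filed) gives a deadline of Apr 29, 2031; done Mar 7, 2031 — timely.
Step 3 — counting 10 days from Mar 7, 2031 (when the supplementary schedule is filed) gives a deadline of Mar 17, 2031; Mar 9, 2031 is within that limit.
Step 4 — 10 and 106 days from Mar 2, 2031 (when the transaction closes) are Mar 12, 2031 and Jun 16, 2031 respectively; Mar 13, 2031 falls inside that range.
Step 5 — counting 20 days from Mar 13, 2031 (when the website notice is posted) gives a deadline of Apr 2, 2031; completed Mar 31, 2031, before the deadline.
Step 6 — must wait 35 days from Mar 2, 2031 (when the transaction closes), so not before Apr 6, 2031; done Apr 19, 2031, after the minimum wait.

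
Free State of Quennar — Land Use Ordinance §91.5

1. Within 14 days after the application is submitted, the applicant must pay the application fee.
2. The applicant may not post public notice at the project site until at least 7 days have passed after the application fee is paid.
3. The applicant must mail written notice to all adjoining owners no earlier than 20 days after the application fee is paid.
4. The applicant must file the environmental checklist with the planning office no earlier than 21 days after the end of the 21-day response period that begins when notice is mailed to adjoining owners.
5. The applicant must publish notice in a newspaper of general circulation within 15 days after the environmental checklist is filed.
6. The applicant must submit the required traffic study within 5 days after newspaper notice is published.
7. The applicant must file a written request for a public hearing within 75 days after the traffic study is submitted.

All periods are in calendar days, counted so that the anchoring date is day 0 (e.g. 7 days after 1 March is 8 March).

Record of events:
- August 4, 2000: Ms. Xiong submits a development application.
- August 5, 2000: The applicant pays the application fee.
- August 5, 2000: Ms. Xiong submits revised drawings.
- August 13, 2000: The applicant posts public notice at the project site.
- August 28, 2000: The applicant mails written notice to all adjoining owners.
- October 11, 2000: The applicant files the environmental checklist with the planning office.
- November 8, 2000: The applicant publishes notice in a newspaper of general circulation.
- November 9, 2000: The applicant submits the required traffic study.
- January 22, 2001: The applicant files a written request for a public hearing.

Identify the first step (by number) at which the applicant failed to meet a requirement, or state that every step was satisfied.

(1) due by August 4, 2000 + 14 days = August 18, 2000; completed August 5, 2000, before the deadline.
(2) permitted from August 5, 2000 + 7 days = August 12, 2000 onward; August 13, 2000 is on or after that date.
(3) permitted from August 5, 2000 + 20 days = August 25, 2000 onward; August 28, 2000 is on or after that date.
(4) permitted from September 18, 2000 + 21 days = October 9, 2000 onward; done October 11, 2000, after the minimum wait.
(5) due by October 11, 2000 + 15 days = October 26, 2000; not done until November 8, 2000, 13 days after the deadline.
The procedure was therefore not followed at step 5.

Step 5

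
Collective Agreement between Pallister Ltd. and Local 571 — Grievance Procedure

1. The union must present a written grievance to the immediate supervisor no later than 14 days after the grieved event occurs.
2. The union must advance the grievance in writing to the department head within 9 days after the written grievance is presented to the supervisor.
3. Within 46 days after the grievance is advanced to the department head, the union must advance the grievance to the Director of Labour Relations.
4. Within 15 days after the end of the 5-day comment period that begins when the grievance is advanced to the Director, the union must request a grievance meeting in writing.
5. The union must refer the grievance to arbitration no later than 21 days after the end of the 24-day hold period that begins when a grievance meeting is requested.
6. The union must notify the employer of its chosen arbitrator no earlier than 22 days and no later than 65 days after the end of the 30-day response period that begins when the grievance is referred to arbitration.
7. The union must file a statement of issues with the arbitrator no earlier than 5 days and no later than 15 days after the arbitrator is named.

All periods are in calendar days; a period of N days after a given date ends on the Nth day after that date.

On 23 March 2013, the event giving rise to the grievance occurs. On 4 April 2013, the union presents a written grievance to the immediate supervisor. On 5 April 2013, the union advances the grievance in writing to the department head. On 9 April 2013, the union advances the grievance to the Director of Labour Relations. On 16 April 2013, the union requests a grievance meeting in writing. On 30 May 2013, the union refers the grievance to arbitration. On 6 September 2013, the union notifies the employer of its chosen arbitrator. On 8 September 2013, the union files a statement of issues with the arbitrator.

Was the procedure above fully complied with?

No

(1) due by 23 March 2013 + 14 days = 6 April 2013; done 4 April 2013 — timely.
(2) due by 4 April 2013 + 9 days = 13 April 2013; completed 5 April 2013, before the deadline.
(3) due by 5 April 2013 + 46 days = 21 May 2013; 9 April 2013 is within that limit.
(4) due by 14 April 2013 + 15 days = 29 April 2013; done 16 April 2013 — timely.
(5) due by 10 May 2013 + 21 days = 31 May 2013; done 30 May 2013 — timely.
(6) the permitted window runs from 29 June 2013 + 22 = 21 July 2013 to 29 June 2013 + 65 = 2 September 2013; 6 September 2013 is 4 days past the end of the window.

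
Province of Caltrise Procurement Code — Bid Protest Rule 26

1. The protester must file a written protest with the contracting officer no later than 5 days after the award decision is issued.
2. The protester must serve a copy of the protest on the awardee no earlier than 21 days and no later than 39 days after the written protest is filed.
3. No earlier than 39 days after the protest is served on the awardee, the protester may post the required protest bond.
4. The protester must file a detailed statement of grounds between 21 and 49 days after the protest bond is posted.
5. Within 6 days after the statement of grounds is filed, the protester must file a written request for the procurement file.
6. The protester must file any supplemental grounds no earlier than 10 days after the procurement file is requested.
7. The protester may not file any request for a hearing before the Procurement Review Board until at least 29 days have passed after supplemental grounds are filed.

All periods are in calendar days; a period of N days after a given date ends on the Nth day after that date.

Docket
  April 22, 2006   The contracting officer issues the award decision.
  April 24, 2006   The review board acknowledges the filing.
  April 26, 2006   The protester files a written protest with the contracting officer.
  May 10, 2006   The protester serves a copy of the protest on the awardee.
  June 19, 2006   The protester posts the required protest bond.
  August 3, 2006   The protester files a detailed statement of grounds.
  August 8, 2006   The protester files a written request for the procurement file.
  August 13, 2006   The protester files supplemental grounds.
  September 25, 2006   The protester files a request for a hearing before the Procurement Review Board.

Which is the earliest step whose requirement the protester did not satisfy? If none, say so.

Step 2

(1) due by April 22, 2006 + 5 days = April 27, 2006; April 26, 2006 is within that limit.
(2) the permitted window runs from April 26, 2006 + 21 = May 17, 2006 to April 26, 2006 + 39 = June 4, 2006; done May 10, 2006 — 7 days before the window opened.
Later steps need not be reached.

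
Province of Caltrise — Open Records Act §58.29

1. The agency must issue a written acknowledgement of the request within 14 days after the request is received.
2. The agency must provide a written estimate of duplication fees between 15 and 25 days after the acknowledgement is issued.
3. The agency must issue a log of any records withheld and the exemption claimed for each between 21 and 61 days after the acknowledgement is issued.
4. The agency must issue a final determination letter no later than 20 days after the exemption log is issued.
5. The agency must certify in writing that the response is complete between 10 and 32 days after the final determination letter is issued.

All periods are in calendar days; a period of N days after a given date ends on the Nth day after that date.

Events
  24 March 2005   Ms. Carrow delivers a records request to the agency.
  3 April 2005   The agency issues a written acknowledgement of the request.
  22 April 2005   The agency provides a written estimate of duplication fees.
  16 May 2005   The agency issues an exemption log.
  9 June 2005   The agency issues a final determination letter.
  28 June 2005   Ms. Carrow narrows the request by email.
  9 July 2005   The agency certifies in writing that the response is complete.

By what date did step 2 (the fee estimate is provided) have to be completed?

Step 2 runs from 3 April 2005, when the acknowledgement is issued. The window is 15–25 days after 3 April 2005; it closes on 28 April 2005.

28 April 2005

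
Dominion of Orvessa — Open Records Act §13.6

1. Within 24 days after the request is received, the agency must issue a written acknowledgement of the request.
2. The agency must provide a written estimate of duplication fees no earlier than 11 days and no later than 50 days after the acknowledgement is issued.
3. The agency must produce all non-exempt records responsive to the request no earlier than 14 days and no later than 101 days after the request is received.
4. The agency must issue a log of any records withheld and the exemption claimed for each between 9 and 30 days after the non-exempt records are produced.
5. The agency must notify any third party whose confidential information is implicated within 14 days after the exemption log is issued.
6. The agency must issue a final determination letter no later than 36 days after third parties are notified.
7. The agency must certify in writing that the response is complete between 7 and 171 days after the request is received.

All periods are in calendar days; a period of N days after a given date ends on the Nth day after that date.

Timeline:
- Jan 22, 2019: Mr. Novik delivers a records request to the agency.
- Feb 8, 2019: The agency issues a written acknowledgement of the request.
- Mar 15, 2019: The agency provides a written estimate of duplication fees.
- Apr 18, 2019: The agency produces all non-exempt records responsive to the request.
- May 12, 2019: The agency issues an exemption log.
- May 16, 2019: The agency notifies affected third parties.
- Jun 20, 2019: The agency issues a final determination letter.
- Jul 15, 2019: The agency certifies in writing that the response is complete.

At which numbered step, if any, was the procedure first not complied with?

Step 7

Step 1: 24 days after Jan 22, 2019 (when the request is received) is Feb 15, 2019; done Feb 8, 2019 — timely.
Step 2: the window is 11–50 days after Feb 8, 2019 (when the acknowledgement is issued), so Feb 19, 2019 through Mar 30, 2019; done Mar 15, 2019 — within the window.
Step 3: the window is 14–101 days after Jan 22, 2019 (when the request is received), so Feb 5, 2019 through May 3, 2019; done Apr 18, 2019 — within the window.
Step 4: the window is 9–30 days after Apr 18, 2019 (when the non-exempt records are produced), so Apr 27, 2019 through May 18, 2019; done May 12, 2019, which is between those dates.
Step 5: 14 days after May 12, 2019 (when the exemption log is issued) is May 26, 2019; completed May 16, 2019, before the deadline.
Step 6: 36 days after May 16, 2019 (when third parties are notified) is Jun 21, 2019; done Jun 20, 2019 — timely.
Step 7: the window is 7–171 days after Jan 22, 2019 (when the request is received), so Jan 29, 2019 through Jul 12, 2019; Jul 15, 2019 is 3 days past the end of the window.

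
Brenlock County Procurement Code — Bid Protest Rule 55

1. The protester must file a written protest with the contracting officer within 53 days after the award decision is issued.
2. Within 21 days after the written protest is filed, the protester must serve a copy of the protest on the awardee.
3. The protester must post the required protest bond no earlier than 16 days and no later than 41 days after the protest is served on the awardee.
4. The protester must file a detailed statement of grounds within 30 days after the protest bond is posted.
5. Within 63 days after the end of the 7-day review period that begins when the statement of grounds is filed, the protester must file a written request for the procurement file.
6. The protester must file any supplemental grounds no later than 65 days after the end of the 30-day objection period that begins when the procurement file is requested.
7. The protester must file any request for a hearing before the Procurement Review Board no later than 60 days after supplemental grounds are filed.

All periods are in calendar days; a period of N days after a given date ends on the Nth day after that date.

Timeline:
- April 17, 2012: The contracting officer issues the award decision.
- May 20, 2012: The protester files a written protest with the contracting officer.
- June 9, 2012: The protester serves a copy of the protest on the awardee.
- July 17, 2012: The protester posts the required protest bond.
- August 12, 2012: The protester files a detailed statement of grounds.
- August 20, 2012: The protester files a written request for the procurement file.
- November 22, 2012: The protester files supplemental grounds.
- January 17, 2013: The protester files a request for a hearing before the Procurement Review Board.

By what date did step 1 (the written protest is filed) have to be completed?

Step 1 runs from April 17, 2012, when the award decision is issued. 53 days after April 17, 2012 is June 9, 2012.

June 9, 2012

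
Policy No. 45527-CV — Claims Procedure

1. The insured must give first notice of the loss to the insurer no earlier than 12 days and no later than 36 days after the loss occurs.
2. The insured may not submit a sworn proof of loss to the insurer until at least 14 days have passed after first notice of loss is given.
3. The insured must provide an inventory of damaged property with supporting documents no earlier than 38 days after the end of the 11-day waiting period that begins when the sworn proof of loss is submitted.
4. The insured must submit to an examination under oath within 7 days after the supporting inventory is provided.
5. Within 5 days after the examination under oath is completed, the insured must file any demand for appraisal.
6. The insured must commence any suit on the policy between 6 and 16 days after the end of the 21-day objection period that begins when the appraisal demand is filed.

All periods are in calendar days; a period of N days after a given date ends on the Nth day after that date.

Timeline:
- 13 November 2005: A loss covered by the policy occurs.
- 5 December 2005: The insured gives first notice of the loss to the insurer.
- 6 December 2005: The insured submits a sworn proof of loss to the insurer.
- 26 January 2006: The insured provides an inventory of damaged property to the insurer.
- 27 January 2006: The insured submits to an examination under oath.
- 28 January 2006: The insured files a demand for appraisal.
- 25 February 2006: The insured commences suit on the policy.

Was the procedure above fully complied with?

No

(1) the permitted window runs from 13 November 2005 + 12 = 25 November 2005 to 13 November 2005 + 36 = 19 December 2005; 5 December 2005 falls inside that range.
(2) permitted from 5 December 2005 + 14 days = 19 December 2005 onward; done 6 December 2005 — 13 days too early.
Later steps need not be reached.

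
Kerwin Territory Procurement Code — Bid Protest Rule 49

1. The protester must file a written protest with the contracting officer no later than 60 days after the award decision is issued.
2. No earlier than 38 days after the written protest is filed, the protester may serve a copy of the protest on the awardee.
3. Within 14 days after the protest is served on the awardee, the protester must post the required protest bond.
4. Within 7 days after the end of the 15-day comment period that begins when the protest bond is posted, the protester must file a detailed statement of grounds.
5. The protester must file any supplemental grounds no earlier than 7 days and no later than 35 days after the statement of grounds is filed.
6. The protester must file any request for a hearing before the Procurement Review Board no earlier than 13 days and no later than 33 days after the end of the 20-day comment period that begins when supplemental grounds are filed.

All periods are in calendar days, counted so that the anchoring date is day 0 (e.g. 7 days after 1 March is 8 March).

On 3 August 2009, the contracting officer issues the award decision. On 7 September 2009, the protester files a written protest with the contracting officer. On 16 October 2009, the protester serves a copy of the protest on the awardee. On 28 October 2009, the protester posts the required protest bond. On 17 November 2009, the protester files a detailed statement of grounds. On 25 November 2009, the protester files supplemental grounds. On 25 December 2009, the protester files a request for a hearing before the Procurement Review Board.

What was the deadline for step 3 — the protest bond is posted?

Step 3 runs from 16 October 2009, when the protest is served on the awardee. 14 days after 16 October 2009 is 30 October 2009.

30 October 2009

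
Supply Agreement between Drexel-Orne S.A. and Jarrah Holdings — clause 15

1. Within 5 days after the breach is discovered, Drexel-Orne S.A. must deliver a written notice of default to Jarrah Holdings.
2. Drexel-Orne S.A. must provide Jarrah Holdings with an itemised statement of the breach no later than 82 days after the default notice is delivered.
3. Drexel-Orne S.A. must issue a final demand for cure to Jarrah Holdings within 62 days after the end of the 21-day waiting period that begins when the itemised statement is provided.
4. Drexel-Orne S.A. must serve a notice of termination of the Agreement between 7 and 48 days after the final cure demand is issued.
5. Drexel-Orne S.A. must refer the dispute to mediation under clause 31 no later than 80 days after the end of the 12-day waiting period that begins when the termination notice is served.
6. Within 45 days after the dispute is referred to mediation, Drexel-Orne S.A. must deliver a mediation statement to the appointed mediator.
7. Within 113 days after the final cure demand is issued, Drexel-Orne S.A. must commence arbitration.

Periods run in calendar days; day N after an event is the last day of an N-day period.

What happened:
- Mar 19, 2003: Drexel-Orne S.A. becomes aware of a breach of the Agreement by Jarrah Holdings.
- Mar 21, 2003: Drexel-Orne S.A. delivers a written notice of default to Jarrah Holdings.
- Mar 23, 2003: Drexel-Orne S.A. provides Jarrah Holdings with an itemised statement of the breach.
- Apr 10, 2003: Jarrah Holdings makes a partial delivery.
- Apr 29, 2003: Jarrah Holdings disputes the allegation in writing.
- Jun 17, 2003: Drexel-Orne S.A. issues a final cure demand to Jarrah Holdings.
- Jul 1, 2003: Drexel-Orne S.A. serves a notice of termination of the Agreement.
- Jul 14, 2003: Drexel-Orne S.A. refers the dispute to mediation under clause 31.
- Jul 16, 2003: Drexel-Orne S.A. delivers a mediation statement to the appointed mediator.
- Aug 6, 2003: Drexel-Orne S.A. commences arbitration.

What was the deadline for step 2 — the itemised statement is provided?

Jun 11, 2003

Step 2 runs from Mar 21, 2003, when the default notice is delivered. 82 days after Mar 21, 2003 is Jun 11, 2003.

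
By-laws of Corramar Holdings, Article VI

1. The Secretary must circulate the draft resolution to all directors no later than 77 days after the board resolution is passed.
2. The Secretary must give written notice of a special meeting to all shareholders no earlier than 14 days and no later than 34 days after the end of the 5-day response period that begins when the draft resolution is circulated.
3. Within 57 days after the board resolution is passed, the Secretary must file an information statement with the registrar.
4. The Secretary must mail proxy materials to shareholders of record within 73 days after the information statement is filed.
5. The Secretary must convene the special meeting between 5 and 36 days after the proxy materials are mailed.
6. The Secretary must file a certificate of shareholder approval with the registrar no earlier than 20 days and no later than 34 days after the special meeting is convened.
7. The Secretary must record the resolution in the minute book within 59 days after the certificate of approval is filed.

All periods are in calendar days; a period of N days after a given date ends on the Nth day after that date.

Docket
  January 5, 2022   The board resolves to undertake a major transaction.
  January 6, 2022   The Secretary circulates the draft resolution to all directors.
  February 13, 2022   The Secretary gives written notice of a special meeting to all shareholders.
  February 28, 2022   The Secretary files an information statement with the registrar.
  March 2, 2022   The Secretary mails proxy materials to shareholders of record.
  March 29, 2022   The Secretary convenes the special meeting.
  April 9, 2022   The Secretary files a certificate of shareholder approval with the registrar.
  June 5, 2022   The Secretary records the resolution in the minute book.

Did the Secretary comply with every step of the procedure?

Step 1 — counting 77 days from January 5, 2022 (when the board resolution is passed) gives a deadline of March 23, 2022; completed January 6, 2022, before the deadline.
Step 2 — 14 and 34 days from January 11, 2022 (end of the 5-day response period, which began when the draft resolution is circulated on January 6, 2022) are January 25, 2022 and February 14, 2022 respectively; February 13, 2022 falls inside that range.
Step 3 — counting 57 days from January 5, 2022 (when the board resolution is passed) gives a deadline of March 3, 2022; done February 28, 2022 — timely.
Step 4 — counting 73 days from February 28, 2022 (when the information statement is filed) gives a deadline of May 12, 2022; March 2, 2022 is within that limit.
Step 5 — 5 and 36 days from March 2, 2022 (when the proxy materials are mailed) are March 7, 2022 and April 7, 2022 respectively; done March 29, 2022, which is between those dates.
Step 6 — 20 and 34 days from March 29, 2022 (when the special meeting is convened) are April 18, 2022 and May 2, 2022 respectively; done April 9, 2022 — 9 days before the window opened.
The procedure was therefore not followed at step 6.

No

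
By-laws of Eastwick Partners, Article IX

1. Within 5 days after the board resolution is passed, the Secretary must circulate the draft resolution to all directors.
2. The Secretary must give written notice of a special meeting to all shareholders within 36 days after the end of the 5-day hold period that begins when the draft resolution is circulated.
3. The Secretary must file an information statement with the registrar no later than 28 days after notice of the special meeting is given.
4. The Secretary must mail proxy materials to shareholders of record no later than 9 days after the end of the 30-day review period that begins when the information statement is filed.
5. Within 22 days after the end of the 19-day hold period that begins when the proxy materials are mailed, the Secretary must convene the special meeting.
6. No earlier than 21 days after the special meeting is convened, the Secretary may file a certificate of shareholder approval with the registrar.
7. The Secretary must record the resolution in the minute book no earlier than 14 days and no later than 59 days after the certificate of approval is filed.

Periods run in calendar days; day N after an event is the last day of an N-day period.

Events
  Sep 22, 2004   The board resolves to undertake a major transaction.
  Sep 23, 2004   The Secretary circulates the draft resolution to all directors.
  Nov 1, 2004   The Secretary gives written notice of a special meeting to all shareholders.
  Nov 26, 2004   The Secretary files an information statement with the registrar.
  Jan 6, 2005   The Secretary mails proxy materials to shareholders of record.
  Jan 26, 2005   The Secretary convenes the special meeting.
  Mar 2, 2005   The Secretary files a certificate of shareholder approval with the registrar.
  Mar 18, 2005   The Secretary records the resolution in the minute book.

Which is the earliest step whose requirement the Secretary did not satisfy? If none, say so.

(1) due by Sep 22, 2004 + 5 days = Sep 27, 2004; Sep 23, 2004 is within that limit.
(2) due by Sep 28, 2004 + 36 days = Nov 3, 2004; Nov 1, 2004 is within that limit.
(3) due by Nov 1, 2004 + 28 days = Nov 29, 2004; done Nov 26, 2004 — timely.
(4) due by Dec 26, 2004 + 9 days = Jan 4, 2005; Jan 6, 2005 misses that deadline by 2 days.
That is the first point of non-compliance.

Step 4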